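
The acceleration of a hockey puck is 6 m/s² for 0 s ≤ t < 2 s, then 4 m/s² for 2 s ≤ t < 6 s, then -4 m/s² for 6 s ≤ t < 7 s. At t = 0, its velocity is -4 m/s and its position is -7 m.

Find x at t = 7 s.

83 m

On each constant-a segment, Δv = aΔt and Δx = v₀Δt + ½aΔt²; chain segment to segment.
0–2 s: v starts -4 m/s; Δx = -4·2 + ½·6·2² = 4 m; v ends 8 m/s.
2–6 s: v starts 8 m/s; Δx = 8·4 + ½·4·4² = 64 m; v ends 24 m/s.
6–7 s: v starts 24 m/s; Δx = 24·1 + ½·-4·1² = 22 m; v ends 20 m/s.
x(7) = -7 + Σ Δx = 83 m.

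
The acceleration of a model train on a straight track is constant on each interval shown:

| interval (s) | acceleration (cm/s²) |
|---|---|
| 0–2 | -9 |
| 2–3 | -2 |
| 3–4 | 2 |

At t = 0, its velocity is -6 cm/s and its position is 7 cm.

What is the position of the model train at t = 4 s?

-73 cm

On each constant-a segment, Δv = aΔt and Δx = v₀Δt + ½aΔt²; chain segment to segment.
0–2 s: v starts -6 cm/s; Δx = -6·2 + ½·-9·2² = -30 cm; v ends -24 cm/s.
2–3 s: v starts -24 cm/s; Δx = -24·1 + ½·-2·1² = -25 cm; v ends -26 cm/s.
3–4 s: v starts -26 cm/s; Δx = -26·1 + ½·2·1² = -25 cm; v ends -24 cm/s.
x(4) = 7 + Σ Δx = -73 cm.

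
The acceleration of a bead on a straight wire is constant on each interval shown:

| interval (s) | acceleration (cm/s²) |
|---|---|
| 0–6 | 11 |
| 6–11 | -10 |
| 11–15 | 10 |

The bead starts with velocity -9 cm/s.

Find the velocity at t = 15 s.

47 cm/s

Δv equals the area under the a-t graph; then v = v₀ + Δv.
0–6 s: 11 × 6 = 66 cm/s
6–11 s: -10 × 5 = -50 cm/s
11–15 s: 10 × 4 = 40 cm/s
Δv = 56 cm/s, so v(15) = -9 + (56) = 47 cm/s.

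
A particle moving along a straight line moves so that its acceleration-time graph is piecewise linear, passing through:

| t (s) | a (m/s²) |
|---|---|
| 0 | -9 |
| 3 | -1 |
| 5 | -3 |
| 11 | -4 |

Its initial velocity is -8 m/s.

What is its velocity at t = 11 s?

-48 m/s

Δv equals the area under the a-t graph; then v = v₀ + Δv.
0–3 s: ½(-9 + -1)(3) = -15 m/s
3–5 s: ½(-1 + -3)(2) = -4 m/s
5–11 s: ½(-3 + -4)(6) = -21 m/s
Δv = -40 m/s, so v(11) = -8 + (-40) = -48 m/s.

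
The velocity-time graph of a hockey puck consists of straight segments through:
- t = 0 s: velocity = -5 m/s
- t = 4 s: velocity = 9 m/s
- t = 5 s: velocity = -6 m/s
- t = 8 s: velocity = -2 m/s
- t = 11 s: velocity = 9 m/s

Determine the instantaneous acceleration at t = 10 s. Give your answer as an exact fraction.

Acceleration is the slope of the v-t graph on 8–11 s: (9 − -2)/(11 − 8) = 11/3 m/s².

11/3 m/s²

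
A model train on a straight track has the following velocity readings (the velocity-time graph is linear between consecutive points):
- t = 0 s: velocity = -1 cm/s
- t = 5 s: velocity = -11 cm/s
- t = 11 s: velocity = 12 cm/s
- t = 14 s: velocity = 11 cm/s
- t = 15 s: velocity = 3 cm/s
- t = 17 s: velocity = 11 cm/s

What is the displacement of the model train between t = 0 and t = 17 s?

28.5 cm

Net displacement equals the area under the velocity-time graph (areas below the axis count negative).
0–5 s: ½(-1 + -11)(5) = -30 cm
5–11 s: ½(-11 + 12)(6) = 3 cm
11–14 s: ½(12 + 11)(3) = 34.5 cm
14–15 s: ½(11 + 3)(1) = 7 cm
15–17 s: ½(3 + 11)(2) = 14 cm
Net displacement = 28.5 cm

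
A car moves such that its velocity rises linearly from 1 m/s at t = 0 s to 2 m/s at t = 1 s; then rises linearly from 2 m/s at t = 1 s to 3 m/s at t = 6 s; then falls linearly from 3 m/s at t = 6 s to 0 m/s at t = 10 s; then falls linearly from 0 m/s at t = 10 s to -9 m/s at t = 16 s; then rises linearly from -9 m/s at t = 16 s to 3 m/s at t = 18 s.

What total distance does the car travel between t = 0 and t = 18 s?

Total distance travelled is ∫|v| dt — sum the magnitudes of each area piece.
0–1 s: |½(1 + 2)(1)| = 1.5 m
1–6 s: |½(2 + 3)(5)| = 12.5 m
6–10 s: |½(3 + 0)(4)| = 6 m
10–16 s: |½(0 + -9)(6)| = 27 m
16–18 s: v = 0 at t = 17.5 s; triangle areas 6.75 + 0.75 = 7.5 m
Total distance = 54.5 m

54.5 m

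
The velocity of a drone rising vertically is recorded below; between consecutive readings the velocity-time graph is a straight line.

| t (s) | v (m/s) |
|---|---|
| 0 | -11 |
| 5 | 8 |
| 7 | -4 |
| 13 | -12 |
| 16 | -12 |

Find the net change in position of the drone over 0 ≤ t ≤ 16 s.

Net displacement equals the area under the velocity-time graph (areas below the axis count negative).
0–5 s: ½(-11 + 8)(5) = -7.5 m
5–7 s: ½(8 + -4)(2) = 4 m
7–13 s: ½(-4 + -12)(6) = -48 m
13–16 s: -12 × 3 = -36 m
Net displacement = -87.5 m

-87.5 m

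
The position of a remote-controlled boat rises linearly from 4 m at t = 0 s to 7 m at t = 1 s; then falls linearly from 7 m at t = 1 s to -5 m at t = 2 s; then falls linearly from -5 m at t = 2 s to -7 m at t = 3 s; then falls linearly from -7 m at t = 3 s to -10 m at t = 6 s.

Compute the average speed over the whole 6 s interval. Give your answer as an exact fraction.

Average speed = (total path length)/(elapsed time); on a piecewise-linear x-t graph the path length is Σ|Δx|.
0–1 s: |Δx| = |7 − 4| = 3 m
1–2 s: |Δx| = |-5 − 7| = 12 m
2–3 s: |Δx| = |-7 − -5| = 2 m
3–6 s: |Δx| = |-10 − -7| = 3 m
Total path = 20 m; average speed = 20/6 = 10/3 m/s.

10/3 m/s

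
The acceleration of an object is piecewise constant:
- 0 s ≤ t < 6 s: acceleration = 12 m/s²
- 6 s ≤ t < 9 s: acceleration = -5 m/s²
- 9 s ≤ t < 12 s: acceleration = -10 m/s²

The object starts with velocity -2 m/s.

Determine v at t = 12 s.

25 m/s

Δv equals the area under the a-t graph; then v = v₀ + Δv.
0–6 s: 12 × 6 = 72 m/s
6–9 s: -5 × 3 = -15 m/s
9–12 s: -10 × 3 = -30 m/s
Δv = 27 m/s, so v(12) = -2 + (27) = 25 m/s.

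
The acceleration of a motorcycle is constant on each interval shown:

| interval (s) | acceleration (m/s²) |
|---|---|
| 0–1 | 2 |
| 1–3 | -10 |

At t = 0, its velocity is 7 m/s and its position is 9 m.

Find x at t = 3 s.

15 m

On each constant-a segment, Δv = aΔt and Δx = v₀Δt + ½aΔt²; chain segment to segment.
0–1 s: v starts 7 m/s; Δx = 7·1 + ½·2·1² = 8 m; v ends 9 m/s.
1–3 s: v starts 9 m/s; Δx = 9·2 + ½·-10·2² = -2 m; v ends -11 m/s.
x(3) = 9 + Σ Δx = 15 m.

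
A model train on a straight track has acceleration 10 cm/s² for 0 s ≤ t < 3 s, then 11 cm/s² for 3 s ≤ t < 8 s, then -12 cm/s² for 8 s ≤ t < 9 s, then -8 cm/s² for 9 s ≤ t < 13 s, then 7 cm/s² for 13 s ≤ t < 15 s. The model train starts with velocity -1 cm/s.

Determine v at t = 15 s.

Δv equals the area under the a-t graph; then v = v₀ + Δv.
0–3 s: 10 × 3 = 30 cm/s
3–8 s: 11 × 5 = 55 cm/s
8–9 s: -12 × 1 = -12 cm/s
9–13 s: -8 × 4 = -32 cm/s
13–15 s: 7 × 2 = 14 cm/s
Δv = 55 cm/s, so v(15) = -1 + (55) = 54 cm/s.

54 cm/s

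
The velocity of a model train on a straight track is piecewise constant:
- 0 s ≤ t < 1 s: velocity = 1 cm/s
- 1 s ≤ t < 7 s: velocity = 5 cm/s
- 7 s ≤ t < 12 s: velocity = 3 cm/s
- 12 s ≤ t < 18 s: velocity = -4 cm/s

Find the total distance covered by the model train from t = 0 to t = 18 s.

70 cm

Distance (not displacement) is the total path length: add the absolute areas under v-t.
0–1 s: |1| × 1 = 1 cm
1–7 s: |5| × 6 = 30 cm
7–12 s: |3| × 5 = 15 cm
12–18 s: |-4| × 6 = 24 cm
Total distance = 70 cm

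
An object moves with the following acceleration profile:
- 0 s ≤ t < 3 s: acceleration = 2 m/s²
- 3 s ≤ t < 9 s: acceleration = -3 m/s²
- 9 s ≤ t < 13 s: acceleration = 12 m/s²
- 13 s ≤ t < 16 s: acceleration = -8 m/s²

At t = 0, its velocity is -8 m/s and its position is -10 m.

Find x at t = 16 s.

-27 m

On each constant-a segment, Δv = aΔt and Δx = v₀Δt + ½aΔt²; chain segment to segment.
0–3 s: v starts -8 m/s; Δx = -8·3 + ½·2·3² = -15 m; v ends -2 m/s.
3–9 s: v starts -2 m/s; Δx = -2·6 + ½·-3·6² = -66 m; v ends -20 m/s.
9–13 s: v starts -20 m/s; Δx = -20·4 + ½·12·4² = 16 m; v ends 28 m/s.
13–16 s: v starts 28 m/s; Δx = 28·3 + ½·-8·3² = 48 m; v ends 4 m/s.
x(16) = -10 + Σ Δx = -27 m.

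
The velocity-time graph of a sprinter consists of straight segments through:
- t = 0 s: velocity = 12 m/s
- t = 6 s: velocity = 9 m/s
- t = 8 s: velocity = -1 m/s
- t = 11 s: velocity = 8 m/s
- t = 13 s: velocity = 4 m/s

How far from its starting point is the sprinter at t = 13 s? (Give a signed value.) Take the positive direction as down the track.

Net displacement equals the area under the velocity-time graph (areas below the axis count negative).
0–6 s: ½(12 + 9)(6) = 63 m
6–8 s: ½(9 + -1)(2) = 8 m
8–11 s: ½(-1 + 8)(3) = 10.5 m
11–13 s: ½(8 + 4)(2) = 12 m
Net displacement = 93.5 m

93.5 m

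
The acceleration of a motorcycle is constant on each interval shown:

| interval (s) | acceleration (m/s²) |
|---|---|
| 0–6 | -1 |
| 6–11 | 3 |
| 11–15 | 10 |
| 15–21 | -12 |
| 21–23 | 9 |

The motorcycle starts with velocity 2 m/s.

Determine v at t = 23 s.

-3 m/s

Δv equals the area under the a-t graph; then v = v₀ + Δv.
0–6 s: -1 × 6 = -6 m/s
6–11 s: 3 × 5 = 15 m/s
11–15 s: 10 × 4 = 40 m/s
15–21 s: -12 × 6 = -72 m/s
21–23 s: 9 × 2 = 18 m/s
Δv = -5 m/s, so v(23) = 2 + (-5) = -3 m/s.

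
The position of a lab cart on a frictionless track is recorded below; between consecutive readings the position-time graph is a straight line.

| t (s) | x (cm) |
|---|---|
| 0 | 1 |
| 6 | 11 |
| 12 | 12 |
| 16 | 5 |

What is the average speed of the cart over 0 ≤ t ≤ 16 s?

Average speed = (total path length)/(elapsed time); on a piecewise-linear x-t graph the path length is Σ|Δx|.
0–6 s: |Δx| = |11 − 1| = 10 cm
6–12 s: |Δx| = |12 − 11| = 1 cm
12–16 s: |Δx| = |5 − 12| = 7 cm
Total path = 18 cm; average speed = 18/16 = 1.125 cm/s.

1.125 cm/s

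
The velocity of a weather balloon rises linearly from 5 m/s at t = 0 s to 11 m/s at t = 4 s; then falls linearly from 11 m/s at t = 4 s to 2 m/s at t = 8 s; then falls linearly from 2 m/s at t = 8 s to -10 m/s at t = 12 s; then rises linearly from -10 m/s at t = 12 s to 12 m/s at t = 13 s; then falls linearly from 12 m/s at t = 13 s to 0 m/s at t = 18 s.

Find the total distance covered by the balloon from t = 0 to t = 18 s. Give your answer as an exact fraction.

Total distance travelled is ∫|v| dt — sum the magnitudes of each area piece.
0–4 s: |½(5 + 11)(4)| = 32 m
4–8 s: |½(11 + 2)(4)| = 26 m
8–12 s: v = 0 at t = 26/3 s; triangle areas 2/3 + 50/3 = 52/3 m
12–13 s: v = 0 at t = 137/11 s; triangle areas 25/11 + 36/11 = 61/11 m
13–18 s: |½(12 + 0)(5)| = 30 m
Total distance = 3659/33 m

3659/33 m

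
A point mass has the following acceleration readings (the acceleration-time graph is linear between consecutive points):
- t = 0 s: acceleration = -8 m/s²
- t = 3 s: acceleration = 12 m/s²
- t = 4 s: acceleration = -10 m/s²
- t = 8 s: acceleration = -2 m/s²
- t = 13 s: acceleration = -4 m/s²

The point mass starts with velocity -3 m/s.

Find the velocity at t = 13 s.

-35 m/s

Δv equals the area under the a-t graph; then v = v₀ + Δv.
0–3 s: ½(-8 + 12)(3) = 6 m/s
3–4 s: ½(12 + -10)(1) = 1 m/s
4–8 s: ½(-10 + -2)(4) = -24 m/s
8–13 s: ½(-2 + -4)(5) = -15 m/s
Δv = -32 m/s, so v(13) = -3 + (-32) = -35 m/s.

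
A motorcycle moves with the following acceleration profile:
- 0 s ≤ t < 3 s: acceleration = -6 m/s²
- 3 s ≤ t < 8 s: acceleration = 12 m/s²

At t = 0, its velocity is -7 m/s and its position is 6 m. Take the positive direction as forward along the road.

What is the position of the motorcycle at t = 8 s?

On each constant-a segment, Δv = aΔt and Δx = v₀Δt + ½aΔt²; chain segment to segment.
0–3 s: v starts -7 m/s; Δx = -7·3 + ½·-6·3² = -48 m; v ends -25 m/s.
3–8 s: v starts -25 m/s; Δx = -25·5 + ½·12·5² = 25 m; v ends 35 m/s.
x(8) = 6 + Σ Δx = -17 m.

-17 m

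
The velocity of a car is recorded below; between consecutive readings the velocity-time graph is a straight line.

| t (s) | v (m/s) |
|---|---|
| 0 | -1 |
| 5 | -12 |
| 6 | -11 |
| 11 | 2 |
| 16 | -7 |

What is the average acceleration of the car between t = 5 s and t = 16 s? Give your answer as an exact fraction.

Average acceleration = Δv/Δt = (-7 − -12)/(16 − 5) = 5/11 m/s².

5/11 m/s²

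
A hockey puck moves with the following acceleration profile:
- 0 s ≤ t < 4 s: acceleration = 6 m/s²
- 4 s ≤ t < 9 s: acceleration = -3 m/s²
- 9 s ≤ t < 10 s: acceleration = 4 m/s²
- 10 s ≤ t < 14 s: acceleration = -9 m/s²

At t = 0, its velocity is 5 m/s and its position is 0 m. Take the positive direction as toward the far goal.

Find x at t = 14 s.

On each constant-a segment, Δv = aΔt and Δx = v₀Δt + ½aΔt²; chain segment to segment.
0–4 s: v starts 5 m/s; Δx = 5·4 + ½·6·4² = 68 m; v ends 29 m/s.
4–9 s: v starts 29 m/s; Δx = 29·5 + ½·-3·5² = 107.5 m; v ends 14 m/s.
9–10 s: v starts 14 m/s; Δx = 14·1 + ½·4·1² = 16 m; v ends 18 m/s.
10–14 s: v starts 18 m/s; Δx = 18·4 + ½·-9·4² = 0 m; v ends -18 m/s.
x(14) = 0 + Σ Δx = 191.5 m.

191.5 m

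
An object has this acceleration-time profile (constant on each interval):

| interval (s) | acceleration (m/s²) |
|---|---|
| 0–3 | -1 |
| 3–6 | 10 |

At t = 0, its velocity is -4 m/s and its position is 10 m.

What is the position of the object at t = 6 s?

On each constant-a segment, Δv = aΔt and Δx = v₀Δt + ½aΔt²; chain segment to segment.
0–3 s: v starts -4 m/s; Δx = -4·3 + ½·-1·3² = -16.5 m; v ends -7 m/s.
3–6 s: v starts -7 m/s; Δx = -7·3 + ½·10·3² = 24 m; v ends 23 m/s.
x(6) = 10 + Σ Δx = 17.5 m.

17.5 m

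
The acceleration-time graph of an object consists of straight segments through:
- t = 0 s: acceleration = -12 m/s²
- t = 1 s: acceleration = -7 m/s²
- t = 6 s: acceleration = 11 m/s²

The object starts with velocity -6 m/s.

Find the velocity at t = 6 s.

Δv equals the area under the a-t graph; then v = v₀ + Δv.
0–1 s: ½(-12 + -7)(1) = -9.5 m/s
1–6 s: ½(-7 + 11)(5) = 10 m/s
Δv = 0.5 m/s, so v(6) = -6 + (0.5) = -5.5 m/s.

-5.5 m/s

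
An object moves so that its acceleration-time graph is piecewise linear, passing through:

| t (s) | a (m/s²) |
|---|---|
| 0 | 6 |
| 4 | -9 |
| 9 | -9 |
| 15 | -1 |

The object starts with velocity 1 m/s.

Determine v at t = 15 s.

-80 m/s

Δv equals the area under the a-t graph; then v = v₀ + Δv.
0–4 s: ½(6 + -9)(4) = -6 m/s
4–9 s: -9 × 5 = -45 m/s
9–15 s: ½(-9 + -1)(6) = -30 m/s
Δv = -81 m/s, so v(15) = 1 + (-81) = -80 m/s.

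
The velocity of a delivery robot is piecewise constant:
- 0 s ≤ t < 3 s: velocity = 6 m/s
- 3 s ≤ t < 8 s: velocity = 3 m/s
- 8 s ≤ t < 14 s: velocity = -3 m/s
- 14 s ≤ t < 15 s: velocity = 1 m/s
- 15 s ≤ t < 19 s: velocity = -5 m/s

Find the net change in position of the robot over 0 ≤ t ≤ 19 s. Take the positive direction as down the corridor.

Displacement is the signed area under the v-t curve.
0–3 s: 6 × 3 = 18 m
3–8 s: 3 × 5 = 15 m
8–14 s: -3 × 6 = -18 m
14–15 s: 1 × 1 = 1 m
15–19 s: -5 × 4 = -20 m
Net displacement = -4 m

-4 m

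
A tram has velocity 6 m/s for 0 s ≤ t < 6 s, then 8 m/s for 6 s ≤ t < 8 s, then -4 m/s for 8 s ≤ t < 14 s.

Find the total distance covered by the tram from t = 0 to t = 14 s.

Total distance travelled is ∫|v| dt — sum the magnitudes of each area piece.
0–6 s: |6| × 6 = 36 m
6–8 s: |8| × 2 = 16 m
8–14 s: |-4| × 6 = 24 m
Total distance = 76 m

76 m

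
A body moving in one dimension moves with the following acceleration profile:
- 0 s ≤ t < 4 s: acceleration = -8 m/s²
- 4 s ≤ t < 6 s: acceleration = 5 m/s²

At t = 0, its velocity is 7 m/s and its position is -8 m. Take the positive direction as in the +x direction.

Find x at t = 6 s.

-84 m

On each constant-a segment, Δv = aΔt and Δx = v₀Δt + ½aΔt²; chain segment to segment.
0–4 s: v starts 7 m/s; Δx = 7·4 + ½·-8·4² = -36 m; v ends -25 m/s.
4–6 s: v starts -25 m/s; Δx = -25·2 + ½·5·2² = -40 m; v ends -15 m/s.
x(6) = -8 + Σ Δx = -84 m.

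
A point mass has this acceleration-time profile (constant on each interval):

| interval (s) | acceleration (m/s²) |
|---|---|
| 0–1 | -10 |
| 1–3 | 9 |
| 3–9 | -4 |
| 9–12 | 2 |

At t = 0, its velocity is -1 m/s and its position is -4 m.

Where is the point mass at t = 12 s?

On each constant-a segment, Δv = aΔt and Δx = v₀Δt + ½aΔt²; chain segment to segment.
0–1 s: v starts -1 m/s; Δx = -1·1 + ½·-10·1² = -6 m; v ends -11 m/s.
1–3 s: v starts -11 m/s; Δx = -11·2 + ½·9·2² = -4 m; v ends 7 m/s.
3–9 s: v starts 7 m/s; Δx = 7·6 + ½·-4·6² = -30 m; v ends -17 m/s.
9–12 s: v starts -17 m/s; Δx = -17·3 + ½·2·3² = -42 m; v ends -11 m/s.
x(12) = -4 + Σ Δx = -86 m.

-86 m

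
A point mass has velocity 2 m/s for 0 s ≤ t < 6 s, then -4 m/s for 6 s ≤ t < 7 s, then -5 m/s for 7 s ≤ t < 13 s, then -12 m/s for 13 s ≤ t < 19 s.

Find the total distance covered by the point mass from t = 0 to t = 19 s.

Distance (not displacement) is the total path length: add the absolute areas under v-t.
0–6 s: |2| × 6 = 12 m
6–7 s: |-4| × 1 = 4 m
7–13 s: |-5| × 6 = 30 m
13–19 s: |-12| × 6 = 72 m
Total distance = 118 m

118 m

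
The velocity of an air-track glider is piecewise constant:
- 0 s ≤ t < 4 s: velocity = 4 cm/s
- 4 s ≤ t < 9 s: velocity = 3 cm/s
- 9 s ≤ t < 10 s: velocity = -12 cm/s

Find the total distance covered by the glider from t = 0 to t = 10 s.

Distance (not displacement) is the total path length: add the absolute areas under v-t.
0–4 s: |4| × 4 = 16 cm
4–9 s: |3| × 5 = 15 cm
9–10 s: |-12| × 1 = 12 cm
Total distance = 43 cm

43 cm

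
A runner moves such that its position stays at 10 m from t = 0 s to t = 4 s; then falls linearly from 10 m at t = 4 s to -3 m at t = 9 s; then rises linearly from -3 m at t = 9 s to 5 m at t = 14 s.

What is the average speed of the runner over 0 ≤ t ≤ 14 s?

Average speed = (total path length)/(elapsed time); on a piecewise-linear x-t graph the path length is Σ|Δx|.
0–4 s: |Δx| = |10 − 10| = 0 m
4–9 s: |Δx| = |-3 − 10| = 13 m
9–14 s: |Δx| = |5 − -3| = 8 m
Total path = 21 m; average speed = 21/14 = 1.5 m/s.

1.5 m/s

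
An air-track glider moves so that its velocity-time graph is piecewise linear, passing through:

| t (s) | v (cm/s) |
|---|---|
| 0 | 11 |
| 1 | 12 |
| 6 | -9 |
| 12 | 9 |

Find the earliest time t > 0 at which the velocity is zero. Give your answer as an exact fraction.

v changes sign on 1–6 s (from 12 to -9); the graph is linear there, so v = 0 at t = 1 + (-12)·(6 − 1)/(-9 − 12) = 27/7 s.

t = 27/7 s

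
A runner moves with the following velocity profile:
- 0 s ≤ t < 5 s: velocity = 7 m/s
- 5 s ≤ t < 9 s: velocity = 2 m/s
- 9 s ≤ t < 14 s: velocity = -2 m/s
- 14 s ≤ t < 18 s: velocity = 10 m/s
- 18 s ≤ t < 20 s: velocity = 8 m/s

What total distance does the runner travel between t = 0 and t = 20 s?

Total distance travelled is ∫|v| dt — sum the magnitudes of each area piece.
0–5 s: |7| × 5 = 35 m
5–9 s: |2| × 4 = 8 m
9–14 s: |-2| × 5 = 10 m
14–18 s: |10| × 4 = 40 m
18–20 s: |8| × 2 = 16 m
Total distance = 109 m

109 m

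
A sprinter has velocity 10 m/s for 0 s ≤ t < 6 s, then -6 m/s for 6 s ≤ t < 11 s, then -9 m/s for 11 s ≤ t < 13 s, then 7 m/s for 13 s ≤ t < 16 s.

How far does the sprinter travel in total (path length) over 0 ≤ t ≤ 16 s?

129 m

Distance (not displacement) is the total path length: add the absolute areas under v-t.
0–6 s: |10| × 6 = 60 m
6–11 s: |-6| × 5 = 30 m
11–13 s: |-9| × 2 = 18 m
13–16 s: |7| × 3 = 21 m
Total distance = 129 m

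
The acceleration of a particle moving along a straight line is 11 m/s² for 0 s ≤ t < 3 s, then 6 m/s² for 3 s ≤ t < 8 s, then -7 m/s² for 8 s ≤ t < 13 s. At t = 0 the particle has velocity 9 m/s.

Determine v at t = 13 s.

Δv equals the area under the a-t graph; then v = v₀ + Δv.
0–3 s: 11 × 3 = 33 m/s
3–8 s: 6 × 5 = 30 m/s
8–13 s: -7 × 5 = -35 m/s
Δv = 28 m/s, so v(13) = 9 + (28) = 37 m/s.

37 m/s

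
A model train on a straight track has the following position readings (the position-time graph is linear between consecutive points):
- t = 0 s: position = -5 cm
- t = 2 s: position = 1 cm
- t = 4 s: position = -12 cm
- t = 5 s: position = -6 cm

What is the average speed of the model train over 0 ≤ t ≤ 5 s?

5 cm/s

Average speed = (total path length)/(elapsed time); on a piecewise-linear x-t graph the path length is Σ|Δx|.
0–2 s: |Δx| = |1 − -5| = 6 cm
2–4 s: |Δx| = |-12 − 1| = 13 cm
4–5 s: |Δx| = |-6 − -12| = 6 cm
Total path = 25 cm; average speed = 25/5 = 5 cm/s.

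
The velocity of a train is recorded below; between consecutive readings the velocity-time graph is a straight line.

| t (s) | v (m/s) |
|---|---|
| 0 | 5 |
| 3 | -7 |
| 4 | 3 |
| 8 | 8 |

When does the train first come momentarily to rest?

v changes sign on 0–3 s (from 5 to -7); the graph is linear there, so v = 0 at t = 0 + (-5)·(3 − 0)/(-7 − 5) = 1.25 s.

t = 1.25 s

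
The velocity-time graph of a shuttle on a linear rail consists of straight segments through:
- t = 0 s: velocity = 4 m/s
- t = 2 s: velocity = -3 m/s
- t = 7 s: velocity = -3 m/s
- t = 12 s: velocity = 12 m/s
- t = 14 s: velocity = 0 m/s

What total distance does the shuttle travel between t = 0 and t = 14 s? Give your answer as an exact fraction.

785/14 m

Total distance travelled is ∫|v| dt — sum the magnitudes of each area piece.
0–2 s: v = 0 at t = 8/7 s; triangle areas 16/7 + 9/7 = 25/7 m
2–7 s: |-3| × 5 = 15 m
7–12 s: v = 0 at t = 8 s; triangle areas 1.5 + 24 = 25.5 m
12–14 s: |½(12 + 0)(2)| = 12 m
Total distance = 785/14 m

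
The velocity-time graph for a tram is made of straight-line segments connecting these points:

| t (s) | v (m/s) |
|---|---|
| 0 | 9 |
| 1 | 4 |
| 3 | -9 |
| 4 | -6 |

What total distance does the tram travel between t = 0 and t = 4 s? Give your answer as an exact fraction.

279/13 m

Total distance travelled is ∫|v| dt — sum the magnitudes of each area piece.
0–1 s: |½(9 + 4)(1)| = 6.5 m
1–3 s: v = 0 at t = 21/13 s; triangle areas 16/13 + 81/13 = 97/13 m
3–4 s: |½(-9 + -6)(1)| = 7.5 m
Total distance = 279/13 m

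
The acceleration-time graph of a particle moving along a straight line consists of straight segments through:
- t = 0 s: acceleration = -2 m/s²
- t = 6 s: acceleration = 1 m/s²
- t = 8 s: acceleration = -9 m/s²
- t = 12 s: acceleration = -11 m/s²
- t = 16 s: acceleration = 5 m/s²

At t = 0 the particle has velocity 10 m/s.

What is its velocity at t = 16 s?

-53 m/s

Δv equals the area under the a-t graph; then v = v₀ + Δv.
0–6 s: ½(-2 + 1)(6) = -3 m/s
6–8 s: ½(1 + -9)(2) = -8 m/s
8–12 s: ½(-9 + -11)(4) = -40 m/s
12–16 s: ½(-11 + 5)(4) = -12 m/s
Δv = -63 m/s, so v(16) = 10 + (-63) = -53 m/s.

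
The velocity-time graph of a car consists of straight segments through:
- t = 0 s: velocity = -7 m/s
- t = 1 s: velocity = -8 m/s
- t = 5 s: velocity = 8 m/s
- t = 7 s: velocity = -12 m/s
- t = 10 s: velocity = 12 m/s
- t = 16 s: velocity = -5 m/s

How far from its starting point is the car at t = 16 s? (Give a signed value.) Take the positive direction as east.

9.5 m

Displacement is the signed area under the v-t curve.
0–1 s: ½(-7 + -8)(1) = -7.5 m
1–5 s: ½(-8 + 8)(4) = 0 m
5–7 s: ½(8 + -12)(2) = -4 m
7–10 s: ½(-12 + 12)(3) = 0 m
10–16 s: ½(12 + -5)(6) = 21 m
Net displacement = 9.5 m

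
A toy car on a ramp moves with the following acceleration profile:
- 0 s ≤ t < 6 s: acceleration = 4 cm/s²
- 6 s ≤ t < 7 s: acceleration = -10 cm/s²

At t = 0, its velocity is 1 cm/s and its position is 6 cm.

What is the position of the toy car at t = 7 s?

On each constant-a segment, Δv = aΔt and Δx = v₀Δt + ½aΔt²; chain segment to segment.
0–6 s: v starts 1 cm/s; Δx = 1·6 + ½·4·6² = 78 cm; v ends 25 cm/s.
6–7 s: v starts 25 cm/s; Δx = 25·1 + ½·-10·1² = 20 cm; v ends 15 cm/s.
x(7) = 6 + Σ Δx = 104 cm.

104 cm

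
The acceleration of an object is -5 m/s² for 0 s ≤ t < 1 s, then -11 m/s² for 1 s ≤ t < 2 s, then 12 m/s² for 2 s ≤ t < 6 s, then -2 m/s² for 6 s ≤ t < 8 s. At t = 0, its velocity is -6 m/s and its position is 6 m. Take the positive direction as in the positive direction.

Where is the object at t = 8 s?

On each constant-a segment, Δv = aΔt and Δx = v₀Δt + ½aΔt²; chain segment to segment.
0–1 s: v starts -6 m/s; Δx = -6·1 + ½·-5·1² = -8.5 m; v ends -11 m/s.
1–2 s: v starts -11 m/s; Δx = -11·1 + ½·-11·1² = -16.5 m; v ends -22 m/s.
2–6 s: v starts -22 m/s; Δx = -22·4 + ½·12·4² = 8 m; v ends 26 m/s.
6–8 s: v starts 26 m/s; Δx = 26·2 + ½·-2·2² = 48 m; v ends 22 m/s.
x(8) = 6 + Σ Δx = 37 m.

37 m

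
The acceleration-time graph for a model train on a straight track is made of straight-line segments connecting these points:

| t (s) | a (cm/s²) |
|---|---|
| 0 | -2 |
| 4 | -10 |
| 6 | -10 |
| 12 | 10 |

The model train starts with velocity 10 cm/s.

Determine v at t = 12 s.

-34 cm/s

Δv equals the area under the a-t graph; then v = v₀ + Δv.
0–4 s: ½(-2 + -10)(4) = -24 cm/s
4–6 s: -10 × 2 = -20 cm/s
6–12 s: ½(-10 + 10)(6) = 0 cm/s
Δv = -44 cm/s, so v(12) = 10 + (-44) = -34 cm/s.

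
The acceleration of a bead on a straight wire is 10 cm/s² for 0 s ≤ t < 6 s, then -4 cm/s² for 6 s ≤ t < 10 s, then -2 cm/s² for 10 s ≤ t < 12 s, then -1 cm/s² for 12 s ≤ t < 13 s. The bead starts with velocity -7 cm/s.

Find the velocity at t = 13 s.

32 cm/s

Δv equals the area under the a-t graph; then v = v₀ + Δv.
0–6 s: 10 × 6 = 60 cm/s
6–10 s: -4 × 4 = -16 cm/s
10–12 s: -2 × 2 = -4 cm/s
12–13 s: -1 × 1 = -1 cm/s
Δv = 39 cm/s, so v(13) = -7 + (39) = 32 cm/s.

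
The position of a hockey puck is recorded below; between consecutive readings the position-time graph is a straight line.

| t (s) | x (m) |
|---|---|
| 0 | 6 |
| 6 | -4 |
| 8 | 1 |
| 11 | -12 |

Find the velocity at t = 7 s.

Velocity is the slope of the x-t graph on 6–8 s: (1 − -4)/(8 − 6) = 2.5 m/s.

2.5 m/s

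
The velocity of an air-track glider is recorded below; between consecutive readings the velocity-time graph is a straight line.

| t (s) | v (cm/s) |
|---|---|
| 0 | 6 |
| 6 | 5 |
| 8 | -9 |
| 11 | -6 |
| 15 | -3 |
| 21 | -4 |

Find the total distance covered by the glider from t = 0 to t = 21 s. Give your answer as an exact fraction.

Total distance travelled is ∫|v| dt — sum the magnitudes of each area piece.
0–6 s: |½(6 + 5)(6)| = 33 cm
6–8 s: v = 0 at t = 47/7 s; triangle areas 25/14 + 81/14 = 53/7 cm
8–11 s: |½(-9 + -6)(3)| = 22.5 cm
11–15 s: |½(-6 + -3)(4)| = 18 cm
15–21 s: |½(-3 + -4)(6)| = 21 cm
Total distance = 1429/14 cm

1429/14 cm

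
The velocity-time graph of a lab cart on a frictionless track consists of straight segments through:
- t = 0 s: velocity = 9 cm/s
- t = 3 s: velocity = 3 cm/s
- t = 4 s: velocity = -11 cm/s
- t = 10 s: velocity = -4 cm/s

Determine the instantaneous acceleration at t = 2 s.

Acceleration is the slope of the v-t graph on 0–3 s: (3 − 9)/(3 − 0) = -2 cm/s².

-2 cm/s²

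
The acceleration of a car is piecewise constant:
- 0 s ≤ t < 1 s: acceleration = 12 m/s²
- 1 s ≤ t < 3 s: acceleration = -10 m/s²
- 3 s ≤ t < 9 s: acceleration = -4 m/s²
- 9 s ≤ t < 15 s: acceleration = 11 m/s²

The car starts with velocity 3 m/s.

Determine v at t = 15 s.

Δv equals the area under the a-t graph; then v = v₀ + Δv.
0–1 s: 12 × 1 = 12 m/s
1–3 s: -10 × 2 = -20 m/s
3–9 s: -4 × 6 = -24 m/s
9–15 s: 11 × 6 = 66 m/s
Δv = 34 m/s, so v(15) = 3 + (34) = 37 m/s.

37 m/s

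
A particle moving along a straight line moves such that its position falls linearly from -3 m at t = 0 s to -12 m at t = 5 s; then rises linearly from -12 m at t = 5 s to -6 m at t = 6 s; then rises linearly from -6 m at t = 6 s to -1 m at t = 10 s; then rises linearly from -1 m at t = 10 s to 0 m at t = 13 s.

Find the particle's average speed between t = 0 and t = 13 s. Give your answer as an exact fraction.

21/13 m/s

Average speed = (total path length)/(elapsed time); on a piecewise-linear x-t graph the path length is Σ|Δx|.
0–5 s: |Δx| = |-12 − -3| = 9 m
5–6 s: |Δx| = |-6 − -12| = 6 m
6–10 s: |Δx| = |-1 − -6| = 5 m
10–13 s: |Δx| = |0 − -1| = 1 m
Total path = 21 m; average speed = 21/13 = 21/13 m/s.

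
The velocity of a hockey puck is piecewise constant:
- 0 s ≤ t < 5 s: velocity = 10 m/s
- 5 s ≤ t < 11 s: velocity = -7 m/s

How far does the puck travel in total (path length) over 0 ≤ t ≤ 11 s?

92 m

Distance (not displacement) is the total path length: add the absolute areas under v-t.
0–5 s: |10| × 5 = 50 m
5–11 s: |-7| × 6 = 42 m
Total distance = 92 m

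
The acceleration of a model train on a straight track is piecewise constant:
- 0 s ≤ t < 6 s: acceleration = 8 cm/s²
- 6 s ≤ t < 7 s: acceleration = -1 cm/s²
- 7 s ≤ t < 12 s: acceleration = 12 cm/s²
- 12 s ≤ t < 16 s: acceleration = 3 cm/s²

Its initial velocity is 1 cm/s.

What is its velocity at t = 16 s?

120 cm/s

Δv equals the area under the a-t graph; then v = v₀ + Δv.
0–6 s: 8 × 6 = 48 cm/s
6–7 s: -1 × 1 = -1 cm/s
7–12 s: 12 × 5 = 60 cm/s
12–16 s: 3 × 4 = 12 cm/s
Δv = 119 cm/s, so v(16) = 1 + (119) = 120 cm/s.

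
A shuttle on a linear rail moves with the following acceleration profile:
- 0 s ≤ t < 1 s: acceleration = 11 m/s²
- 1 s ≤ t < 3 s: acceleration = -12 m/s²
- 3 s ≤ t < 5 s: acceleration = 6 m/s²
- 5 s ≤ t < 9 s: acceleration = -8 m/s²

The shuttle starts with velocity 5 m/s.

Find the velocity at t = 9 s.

-28 m/s

Δv equals the area under the a-t graph; then v = v₀ + Δv.
0–1 s: 11 × 1 = 11 m/s
1–3 s: -12 × 2 = -24 m/s
3–5 s: 6 × 2 = 12 m/s
5–9 s: -8 × 4 = -32 m/s
Δv = -33 m/s, so v(9) = 5 + (-33) = -28 m/s.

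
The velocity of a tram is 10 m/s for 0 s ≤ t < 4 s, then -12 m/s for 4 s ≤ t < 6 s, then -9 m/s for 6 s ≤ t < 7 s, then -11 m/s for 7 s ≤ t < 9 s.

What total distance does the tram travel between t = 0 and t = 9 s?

95 m

Distance (not displacement) is the total path length: add the absolute areas under v-t.
0–4 s: |10| × 4 = 40 m
4–6 s: |-12| × 2 = 24 m
6–7 s: |-9| × 1 = 9 m
7–9 s: |-11| × 2 = 22 m
Total distance = 95 m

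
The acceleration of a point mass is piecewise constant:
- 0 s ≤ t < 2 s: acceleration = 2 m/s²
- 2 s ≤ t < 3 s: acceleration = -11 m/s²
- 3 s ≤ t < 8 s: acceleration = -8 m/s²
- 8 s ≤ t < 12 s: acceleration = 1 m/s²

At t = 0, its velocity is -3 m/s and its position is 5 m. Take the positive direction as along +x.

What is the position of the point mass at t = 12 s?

-343.5 m

On each constant-a segment, Δv = aΔt and Δx = v₀Δt + ½aΔt²; chain segment to segment.
0–2 s: v starts -3 m/s; Δx = -3·2 + ½·2·2² = -2 m; v ends 1 m/s.
2–3 s: v starts 1 m/s; Δx = 1·1 + ½·-11·1² = -4.5 m; v ends -10 m/s.
3–8 s: v starts -10 m/s; Δx = -10·5 + ½·-8·5² = -150 m; v ends -50 m/s.
8–12 s: v starts -50 m/s; Δx = -50·4 + ½·1·4² = -192 m; v ends -46 m/s.
x(12) = 5 + Σ Δx = -343.5 m.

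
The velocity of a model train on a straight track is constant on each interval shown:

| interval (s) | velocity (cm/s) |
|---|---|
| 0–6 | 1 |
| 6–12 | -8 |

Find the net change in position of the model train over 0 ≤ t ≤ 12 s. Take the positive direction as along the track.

-42 cm

Displacement is the signed area under the v-t curve.
0–6 s: 1 × 6 = 6 cm
6–12 s: -8 × 6 = -48 cm
Net displacement = -42 cm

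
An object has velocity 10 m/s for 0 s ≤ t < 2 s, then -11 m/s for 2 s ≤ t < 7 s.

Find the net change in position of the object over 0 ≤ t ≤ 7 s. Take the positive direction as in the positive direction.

Displacement is the signed area under the v-t curve.
0–2 s: 10 × 2 = 20 m
2–7 s: -11 × 5 = -55 m
Net displacement = -35 m

-35 m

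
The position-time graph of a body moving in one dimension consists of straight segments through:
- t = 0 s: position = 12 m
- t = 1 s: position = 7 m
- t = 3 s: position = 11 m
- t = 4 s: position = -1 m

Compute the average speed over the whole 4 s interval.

5.25 m/s

Average speed = (total path length)/(elapsed time); on a piecewise-linear x-t graph the path length is Σ|Δx|.
0–1 s: |Δx| = |7 − 12| = 5 m
1–3 s: |Δx| = |11 − 7| = 4 m
3–4 s: |Δx| = |-1 − 11| = 12 m
Total path = 21 m; average speed = 21/4 = 5.25 m/s.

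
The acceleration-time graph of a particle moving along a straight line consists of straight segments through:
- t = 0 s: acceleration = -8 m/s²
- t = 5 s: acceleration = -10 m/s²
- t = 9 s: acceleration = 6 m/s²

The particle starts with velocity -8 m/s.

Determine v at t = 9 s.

-61 m/s

Δv equals the area under the a-t graph; then v = v₀ + Δv.
0–5 s: ½(-8 + -10)(5) = -45 m/s
5–9 s: ½(-10 + 6)(4) = -8 m/s
Δv = -53 m/s, so v(9) = -8 + (-53) = -61 m/s.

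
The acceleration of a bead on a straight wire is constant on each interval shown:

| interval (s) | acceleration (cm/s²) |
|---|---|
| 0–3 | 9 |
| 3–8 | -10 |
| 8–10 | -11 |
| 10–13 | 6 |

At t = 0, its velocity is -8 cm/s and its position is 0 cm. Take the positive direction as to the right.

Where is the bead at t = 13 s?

-229.5 cm

On each constant-a segment, Δv = aΔt and Δx = v₀Δt + ½aΔt²; chain segment to segment.
0–3 s: v starts -8 cm/s; Δx = -8·3 + ½·9·3² = 16.5 cm; v ends 19 cm/s.
3–8 s: v starts 19 cm/s; Δx = 19·5 + ½·-10·5² = -30 cm; v ends -31 cm/s.
8–10 s: v starts -31 cm/s; Δx = -31·2 + ½·-11·2² = -84 cm; v ends -53 cm/s.
10–13 s: v starts -53 cm/s; Δx = -53·3 + ½·6·3² = -132 cm; v ends -35 cm/s.
x(13) = 0 + Σ Δx = -229.5 cm.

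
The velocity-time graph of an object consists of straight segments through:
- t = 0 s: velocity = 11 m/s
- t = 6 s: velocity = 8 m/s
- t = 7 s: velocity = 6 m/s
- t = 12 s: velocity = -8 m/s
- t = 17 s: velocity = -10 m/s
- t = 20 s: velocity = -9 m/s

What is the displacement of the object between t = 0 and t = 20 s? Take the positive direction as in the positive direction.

-14.5 m

Net displacement equals the area under the velocity-time graph (areas below the axis count negative).
0–6 s: ½(11 + 8)(6) = 57 m
6–7 s: ½(8 + 6)(1) = 7 m
7–12 s: ½(6 + -8)(5) = -5 m
12–17 s: ½(-8 + -10)(5) = -45 m
17–20 s: ½(-10 + -9)(3) = -28.5 m
Net displacement = -14.5 m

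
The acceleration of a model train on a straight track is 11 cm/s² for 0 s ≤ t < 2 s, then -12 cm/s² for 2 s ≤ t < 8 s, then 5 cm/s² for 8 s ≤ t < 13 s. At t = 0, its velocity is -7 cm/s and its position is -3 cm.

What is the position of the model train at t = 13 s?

-343.5 cm

On each constant-a segment, Δv = aΔt and Δx = v₀Δt + ½aΔt²; chain segment to segment.
0–2 s: v starts -7 cm/s; Δx = -7·2 + ½·11·2² = 8 cm; v ends 15 cm/s.
2–8 s: v starts 15 cm/s; Δx = 15·6 + ½·-12·6² = -126 cm; v ends -57 cm/s.
8–13 s: v starts -57 cm/s; Δx = -57·5 + ½·5·5² = -222.5 cm; v ends -32 cm/s.
x(13) = -3 + Σ Δx = -343.5 cm.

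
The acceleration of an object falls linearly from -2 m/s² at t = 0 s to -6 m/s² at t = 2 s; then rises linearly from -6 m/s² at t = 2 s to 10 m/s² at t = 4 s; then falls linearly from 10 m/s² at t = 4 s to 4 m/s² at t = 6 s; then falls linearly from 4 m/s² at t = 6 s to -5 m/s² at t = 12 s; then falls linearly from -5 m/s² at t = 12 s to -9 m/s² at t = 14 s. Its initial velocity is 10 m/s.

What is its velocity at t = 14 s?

3 m/s

Δv equals the area under the a-t graph; then v = v₀ + Δv.
0–2 s: ½(-2 + -6)(2) = -8 m/s
2–4 s: ½(-6 + 10)(2) = 4 m/s
4–6 s: ½(10 + 4)(2) = 14 m/s
6–12 s: ½(4 + -5)(6) = -3 m/s
12–14 s: ½(-5 + -9)(2) = -14 m/s
Δv = -7 m/s, so v(14) = 10 + (-7) = 3 m/s.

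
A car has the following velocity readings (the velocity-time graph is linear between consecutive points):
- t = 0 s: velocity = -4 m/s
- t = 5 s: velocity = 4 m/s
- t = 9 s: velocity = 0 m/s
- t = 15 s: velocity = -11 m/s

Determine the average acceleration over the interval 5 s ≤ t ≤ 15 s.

Average acceleration = Δv/Δt = (-11 − 4)/(15 − 5) = -1.5 m/s².

-1.5 m/s²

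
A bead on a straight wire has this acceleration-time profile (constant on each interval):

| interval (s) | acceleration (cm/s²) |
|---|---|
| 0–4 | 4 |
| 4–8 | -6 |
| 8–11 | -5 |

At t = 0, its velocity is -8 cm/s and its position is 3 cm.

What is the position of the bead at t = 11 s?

-83.5 cm

On each constant-a segment, Δv = aΔt and Δx = v₀Δt + ½aΔt²; chain segment to segment.
0–4 s: v starts -8 cm/s; Δx = -8·4 + ½·4·4² = 0 cm; v ends 8 cm/s.
4–8 s: v starts 8 cm/s; Δx = 8·4 + ½·-6·4² = -16 cm; v ends -16 cm/s.
8–11 s: v starts -16 cm/s; Δx = -16·3 + ½·-5·3² = -70.5 cm; v ends -31 cm/s.
x(11) = 3 + Σ Δx = -83.5 cm.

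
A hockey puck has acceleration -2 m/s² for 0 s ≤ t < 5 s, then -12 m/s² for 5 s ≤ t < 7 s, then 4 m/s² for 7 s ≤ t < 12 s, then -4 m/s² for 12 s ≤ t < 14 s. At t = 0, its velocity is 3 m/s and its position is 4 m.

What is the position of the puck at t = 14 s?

-179 m

On each constant-a segment, Δv = aΔt and Δx = v₀Δt + ½aΔt²; chain segment to segment.
0–5 s: v starts 3 m/s; Δx = 3·5 + ½·-2·5² = -10 m; v ends -7 m/s.
5–7 s: v starts -7 m/s; Δx = -7·2 + ½·-12·2² = -38 m; v ends -31 m/s.
7–12 s: v starts -31 m/s; Δx = -31·5 + ½·4·5² = -105 m; v ends -11 m/s.
12–14 s: v starts -11 m/s; Δx = -11·2 + ½·-4·2² = -30 m; v ends -19 m/s.
x(14) = 4 + Σ Δx = -179 m.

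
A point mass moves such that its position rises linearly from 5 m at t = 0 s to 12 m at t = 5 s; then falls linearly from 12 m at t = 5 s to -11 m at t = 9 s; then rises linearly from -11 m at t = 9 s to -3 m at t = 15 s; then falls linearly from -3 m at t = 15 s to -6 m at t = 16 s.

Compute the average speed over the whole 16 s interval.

2.5625 m/s

Average speed = (total path length)/(elapsed time); on a piecewise-linear x-t graph the path length is Σ|Δx|.
0–5 s: |Δx| = |12 − 5| = 7 m
5–9 s: |Δx| = |-11 − 12| = 23 m
9–15 s: |Δx| = |-3 − -11| = 8 m
15–16 s: |Δx| = |-6 − -3| = 3 m
Total path = 41 m; average speed = 41/16 = 2.5625 m/s.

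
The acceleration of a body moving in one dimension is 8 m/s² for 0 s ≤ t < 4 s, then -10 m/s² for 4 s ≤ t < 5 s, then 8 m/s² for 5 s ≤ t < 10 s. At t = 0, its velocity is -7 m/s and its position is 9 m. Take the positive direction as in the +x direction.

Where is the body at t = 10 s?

On each constant-a segment, Δv = aΔt and Δx = v₀Δt + ½aΔt²; chain segment to segment.
0–4 s: v starts -7 m/s; Δx = -7·4 + ½·8·4² = 36 m; v ends 25 m/s.
4–5 s: v starts 25 m/s; Δx = 25·1 + ½·-10·1² = 20 m; v ends 15 m/s.
5–10 s: v starts 15 m/s; Δx = 15·5 + ½·8·5² = 175 m; v ends 55 m/s.
x(10) = 9 + Σ Δx = 240 m.

240 m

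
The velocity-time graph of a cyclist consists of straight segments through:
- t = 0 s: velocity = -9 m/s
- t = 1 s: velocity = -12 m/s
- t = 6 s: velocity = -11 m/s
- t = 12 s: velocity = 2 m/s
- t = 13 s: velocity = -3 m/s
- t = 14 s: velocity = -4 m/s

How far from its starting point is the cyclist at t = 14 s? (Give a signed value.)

-99 m

Net displacement equals the area under the velocity-time graph (areas below the axis count negative).
0–1 s: ½(-9 + -12)(1) = -10.5 m
1–6 s: ½(-12 + -11)(5) = -57.5 m
6–12 s: ½(-11 + 2)(6) = -27 m
12–13 s: ½(2 + -3)(1) = -0.5 m
13–14 s: ½(-3 + -4)(1) = -3.5 m
Net displacement = -99 m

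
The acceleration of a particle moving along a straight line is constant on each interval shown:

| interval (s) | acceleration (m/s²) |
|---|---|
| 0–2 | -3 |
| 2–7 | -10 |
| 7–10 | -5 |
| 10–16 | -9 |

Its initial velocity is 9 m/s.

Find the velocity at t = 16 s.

Δv equals the area under the a-t graph; then v = v₀ + Δv.
0–2 s: -3 × 2 = -6 m/s
2–7 s: -10 × 5 = -50 m/s
7–10 s: -5 × 3 = -15 m/s
10–16 s: -9 × 6 = -54 m/s
Δv = -125 m/s, so v(16) = 9 + (-125) = -116 m/s.

-116 m/s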